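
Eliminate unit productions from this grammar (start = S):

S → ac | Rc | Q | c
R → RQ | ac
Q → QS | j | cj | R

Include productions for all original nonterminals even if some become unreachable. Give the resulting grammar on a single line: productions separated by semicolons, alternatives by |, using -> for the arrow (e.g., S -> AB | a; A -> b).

S -> c | j | QS | RQ | Rc | ac | cj; Q -> j | QS | RQ | ac | cj; R -> RQ | ac

Unit productions: Q->R, S->Q.
Unit pairs (A ⇒* B via units): (Q,R), (S,Q), (S,R).
S: inherits non-unit rules of {Q, R, S} → QS | RQ | Rc | ac | c | cj | j.
Q: inherits non-unit rules of {Q, R} → QS | RQ | ac | cj | j.
R: inherits non-unit rules of {R} → RQ | ac.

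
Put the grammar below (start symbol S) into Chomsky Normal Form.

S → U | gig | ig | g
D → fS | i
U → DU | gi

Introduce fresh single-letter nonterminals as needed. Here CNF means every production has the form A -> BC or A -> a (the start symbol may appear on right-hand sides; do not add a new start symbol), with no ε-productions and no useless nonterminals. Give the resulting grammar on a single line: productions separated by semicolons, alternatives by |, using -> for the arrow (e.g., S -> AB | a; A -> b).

S -> g | BC | BE | CB | DU; A -> f; B -> g; C -> i; D -> i | AS; E -> CB; U -> BC | DU

No ε-productions.
After unit-elimination: S -> g | DU | gi | ig | gig; D -> i | fS; U -> DU | gi.
TERM: introduce A -> f, B -> g, C -> i and substitute in every rule of length ≥2.
BIN: S -> BCB becomes S -> BE, E -> CB.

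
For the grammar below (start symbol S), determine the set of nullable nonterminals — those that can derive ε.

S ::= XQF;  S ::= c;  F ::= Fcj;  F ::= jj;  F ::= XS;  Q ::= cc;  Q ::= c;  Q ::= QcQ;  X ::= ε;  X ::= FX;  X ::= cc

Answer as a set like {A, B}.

{X}

Directly nullable (have an ε-rule): {X}.
Not nullable: F, Q, S — each has a terminal in every rule's right-hand side or depends on a non-nullable symbol.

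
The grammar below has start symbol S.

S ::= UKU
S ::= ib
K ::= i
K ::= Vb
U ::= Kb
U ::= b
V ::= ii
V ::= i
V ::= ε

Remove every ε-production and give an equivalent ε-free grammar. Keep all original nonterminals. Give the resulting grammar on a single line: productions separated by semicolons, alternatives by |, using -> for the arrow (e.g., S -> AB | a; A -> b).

Nullable set: {V}.
K -> Vb: V nullable, giving Vb | b.
Drop V -> ε.
Unchanged (no nullable symbols): S -> UKU; S -> ib; K -> i; U -> Kb; U -> b; V -> i; V -> ii.

S -> ib | UKU; K -> b | i | Vb; U -> b | Kb; V -> i | ii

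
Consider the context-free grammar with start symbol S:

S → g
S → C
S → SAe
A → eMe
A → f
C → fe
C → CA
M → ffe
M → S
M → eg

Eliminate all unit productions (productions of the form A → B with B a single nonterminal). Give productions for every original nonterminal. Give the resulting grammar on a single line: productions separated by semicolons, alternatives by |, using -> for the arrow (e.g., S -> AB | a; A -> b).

S -> g | CA | fe | SAe; A -> f | eMe; C -> CA | fe; M -> g | CA | eg | fe | SAe | ffe

Unit productions: M->S, S->C.
Unit pairs (A ⇒* B via units): (M,C), (M,S), (S,C).
S: inherits non-unit rules of {C, S} → CA | SAe | fe | g.
A: inherits non-unit rules of {A} → eMe | f.
C: inherits non-unit rules of {C} → CA | fe.
M: inherits non-unit rules of {C, M, S} → CA | SAe | eg | fe | ffe | g.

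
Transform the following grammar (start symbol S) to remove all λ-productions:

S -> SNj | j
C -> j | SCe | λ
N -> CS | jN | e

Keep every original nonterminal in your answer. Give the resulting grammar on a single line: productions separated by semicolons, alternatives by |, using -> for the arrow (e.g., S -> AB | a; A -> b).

S -> j | SNj; C -> j | Se | SCe; N -> S | e | CS | jN

Nullable set: {C}.
Drop C -> λ.
C -> SCe: C nullable, giving SCe | Se.
N -> CS: C nullable, giving CS | S.
Unchanged (no nullable symbols): S -> SNj; S -> j; C -> j; N -> e; N -> jN.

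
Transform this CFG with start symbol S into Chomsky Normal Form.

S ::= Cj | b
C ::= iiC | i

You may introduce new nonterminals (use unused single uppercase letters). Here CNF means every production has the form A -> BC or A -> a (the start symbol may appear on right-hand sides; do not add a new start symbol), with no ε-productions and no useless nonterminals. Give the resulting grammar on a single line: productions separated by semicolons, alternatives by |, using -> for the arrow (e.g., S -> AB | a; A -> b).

No ε-productions.
No unit productions to eliminate.
TERM: introduce A -> i, B -> j and substitute in every rule of length ≥2.
BIN: C -> AAC becomes C -> AD, D -> AC.

S -> b | CB; A -> i; B -> j; C -> i | AD; D -> AC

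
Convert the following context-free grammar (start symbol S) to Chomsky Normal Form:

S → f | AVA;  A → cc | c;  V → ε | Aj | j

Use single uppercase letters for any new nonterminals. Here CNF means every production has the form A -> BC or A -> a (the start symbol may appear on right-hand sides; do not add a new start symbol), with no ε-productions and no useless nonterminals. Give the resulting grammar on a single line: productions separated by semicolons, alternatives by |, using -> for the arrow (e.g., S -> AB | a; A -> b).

S -> f | AA | AD; A -> c | BB; B -> c; C -> j; D -> VA; V -> j | AC

Nullable: {V}; after ε-elimination: S -> f | AA | AVA; A -> c | cc; V -> j | Aj.
No unit productions to eliminate.
TERM: introduce B -> c, C -> j and substitute in every rule of length ≥2.
BIN: S -> AVA becomes S -> AD, D -> VA.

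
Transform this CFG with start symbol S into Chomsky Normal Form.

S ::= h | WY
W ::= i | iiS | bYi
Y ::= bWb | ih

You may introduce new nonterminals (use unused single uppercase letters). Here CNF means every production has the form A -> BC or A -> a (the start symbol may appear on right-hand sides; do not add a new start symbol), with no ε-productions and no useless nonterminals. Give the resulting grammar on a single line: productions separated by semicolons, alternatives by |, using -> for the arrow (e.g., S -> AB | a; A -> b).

No ε-productions.
No unit productions to eliminate.
TERM: introduce A -> b, C -> h, B -> i and substitute in every rule of length ≥2.
BIN: W -> AYB becomes W -> AD, D -> YB; W -> BBS becomes W -> BE, E -> BS; Y -> AWA becomes Y -> AF, F -> WA.

S -> h | WY; A -> b; B -> i; C -> h; D -> YB; E -> BS; F -> WA; W -> i | AD | BE; Y -> AF | BC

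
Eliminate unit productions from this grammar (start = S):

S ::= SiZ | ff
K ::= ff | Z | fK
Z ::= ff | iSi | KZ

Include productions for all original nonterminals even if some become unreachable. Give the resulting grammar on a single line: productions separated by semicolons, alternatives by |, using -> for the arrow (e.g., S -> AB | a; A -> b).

Unit productions: K->Z.
Unit pairs (A ⇒* B via units): (K,Z).
S: inherits non-unit rules of {S} → SiZ | ff.
K: inherits non-unit rules of {K, Z} → KZ | fK | ff | iSi.
Z: inherits non-unit rules of {Z} → KZ | ff | iSi.

S -> ff | SiZ; K -> KZ | fK | ff | iSi; Z -> KZ | ff | iSi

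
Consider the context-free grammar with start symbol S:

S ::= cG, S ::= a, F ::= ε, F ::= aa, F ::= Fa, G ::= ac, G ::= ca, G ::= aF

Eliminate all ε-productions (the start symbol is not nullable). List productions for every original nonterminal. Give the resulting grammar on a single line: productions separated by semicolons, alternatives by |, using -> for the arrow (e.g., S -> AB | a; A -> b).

Nullable set: {F}.
Drop F -> ε.
F -> Fa: F nullable, giving Fa | a.
G -> aF: F nullable, giving a | aF.
Unchanged (no nullable symbols): S -> a; S -> cG; F -> aa; G -> ac; G -> ca.

S -> a | cG; F -> a | Fa | aa; G -> a | aF | ac | ca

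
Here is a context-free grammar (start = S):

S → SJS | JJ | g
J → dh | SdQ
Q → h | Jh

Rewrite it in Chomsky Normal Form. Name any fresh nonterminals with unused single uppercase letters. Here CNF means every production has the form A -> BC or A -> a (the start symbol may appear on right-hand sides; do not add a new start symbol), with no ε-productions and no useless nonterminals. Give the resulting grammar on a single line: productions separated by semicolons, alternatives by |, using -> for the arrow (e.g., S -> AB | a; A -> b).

S -> g | JJ | SD; A -> d; B -> h; C -> AQ; D -> JS; J -> AB | SC; Q -> h | JB

No ε-productions.
No unit productions to eliminate.
TERM: introduce A -> d, B -> h and substitute in every rule of length ≥2.
BIN: J -> SAQ becomes J -> SC, C -> AQ; S -> SJS becomes S -> SD, D -> JS.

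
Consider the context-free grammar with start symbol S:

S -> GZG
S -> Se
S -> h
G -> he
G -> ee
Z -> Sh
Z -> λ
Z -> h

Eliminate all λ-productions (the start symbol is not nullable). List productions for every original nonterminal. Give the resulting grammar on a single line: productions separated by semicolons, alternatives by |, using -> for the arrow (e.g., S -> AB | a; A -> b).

S -> h | GG | Se | GZG; G -> ee | he; Z -> h | Sh

Nullable set: {Z}.
S -> GZG: Z nullable, giving GG | GZG.
Drop Z -> λ.
Unchanged (no nullable symbols): S -> Se; S -> h; G -> ee; G -> he; Z -> Sh; Z -> h.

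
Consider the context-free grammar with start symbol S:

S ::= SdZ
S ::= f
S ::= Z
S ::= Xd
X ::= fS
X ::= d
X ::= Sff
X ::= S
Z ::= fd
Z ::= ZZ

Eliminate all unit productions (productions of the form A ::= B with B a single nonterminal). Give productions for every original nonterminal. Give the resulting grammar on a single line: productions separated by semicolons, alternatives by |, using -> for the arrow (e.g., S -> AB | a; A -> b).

Unit productions: S->Z, X->S.
Unit pairs (A ⇒* B via units): (S,Z), (X,S), (X,Z).
S: inherits non-unit rules of {S, Z} → SdZ | Xd | ZZ | f | fd.
X: inherits non-unit rules of {S, X, Z} → SdZ | Sff | Xd | ZZ | d | f | fS | fd.
Z: inherits non-unit rules of {Z} → ZZ | fd.

S -> f | Xd | ZZ | fd | SdZ; X -> d | f | Xd | ZZ | fS | fd | SdZ | Sff; Z -> ZZ | fd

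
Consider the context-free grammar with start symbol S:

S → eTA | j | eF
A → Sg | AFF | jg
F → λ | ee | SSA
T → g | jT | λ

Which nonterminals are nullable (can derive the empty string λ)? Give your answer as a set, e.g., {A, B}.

Directly nullable (have an ε-rule): {F, T}.
Not nullable: A, S — each has a terminal in every rule's right-hand side or depends on a non-nullable symbol.

{F, T}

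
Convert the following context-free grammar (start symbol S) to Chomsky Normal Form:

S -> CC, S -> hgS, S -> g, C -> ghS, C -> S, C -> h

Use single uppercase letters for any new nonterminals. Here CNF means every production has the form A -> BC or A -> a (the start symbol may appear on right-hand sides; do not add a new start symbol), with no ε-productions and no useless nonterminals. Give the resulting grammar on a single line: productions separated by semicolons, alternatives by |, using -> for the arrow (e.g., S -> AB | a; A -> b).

No ε-productions.
After unit-elimination: S -> g | CC | hgS; C -> g | h | CC | ghS | hgS.
TERM: introduce A -> g, B -> h and substitute in every rule of length ≥2.
BIN: C -> ABS becomes C -> AD, D -> BS; C -> BAS becomes C -> BE, E -> AS; S -> BAS becomes S -> BF, F -> AS.

S -> g | BF | CC; A -> g; B -> h; C -> g | h | AD | BE | CC; D -> BS; E -> AS; F -> AS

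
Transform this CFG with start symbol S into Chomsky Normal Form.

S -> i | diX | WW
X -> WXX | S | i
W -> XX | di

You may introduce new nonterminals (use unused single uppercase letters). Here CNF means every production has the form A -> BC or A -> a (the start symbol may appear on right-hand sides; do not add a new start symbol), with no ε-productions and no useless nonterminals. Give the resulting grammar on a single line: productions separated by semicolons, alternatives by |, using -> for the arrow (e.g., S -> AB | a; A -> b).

No ε-productions.
After unit-elimination: S -> i | WW | diX; W -> XX | di; X -> i | WW | WXX | diX.
TERM: introduce A -> d, B -> i and substitute in every rule of length ≥2.
BIN: S -> ABX becomes S -> AC, C -> BX; X -> ABX becomes X -> AD, D -> BX; X -> WXX becomes X -> WE, E -> XX.

S -> i | AC | WW; A -> d; B -> i; C -> BX; D -> BX; E -> XX; W -> AB | XX; X -> i | AD | WE | WW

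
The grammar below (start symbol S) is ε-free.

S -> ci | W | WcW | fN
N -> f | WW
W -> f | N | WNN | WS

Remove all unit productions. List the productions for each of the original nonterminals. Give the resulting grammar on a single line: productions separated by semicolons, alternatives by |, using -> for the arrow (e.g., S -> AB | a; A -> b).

S -> f | WS | WW | ci | fN | WNN | WcW; N -> f | WW; W -> f | WS | WW | WNN

Unit productions: S->W, W->N.
Unit pairs (A ⇒* B via units): (S,N), (S,W), (W,N).
S: inherits non-unit rules of {N, S, W} → WNN | WS | WW | WcW | ci | f | fN.
N: inherits non-unit rules of {N} → WW | f.
W: inherits non-unit rules of {N, W} → WNN | WS | WW | f.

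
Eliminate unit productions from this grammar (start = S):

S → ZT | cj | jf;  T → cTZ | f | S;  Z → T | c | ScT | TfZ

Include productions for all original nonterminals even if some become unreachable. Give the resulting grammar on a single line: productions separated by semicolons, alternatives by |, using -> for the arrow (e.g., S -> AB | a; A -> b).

S -> ZT | cj | jf; T -> f | ZT | cj | jf | cTZ; Z -> c | f | ZT | cj | jf | ScT | TfZ | cTZ

Unit productions: T->S, Z->T.
Unit pairs (A ⇒* B via units): (T,S), (Z,S), (Z,T).
S: inherits non-unit rules of {S} → ZT | cj | jf.
T: inherits non-unit rules of {S, T} → ZT | cTZ | cj | f | jf.
Z: inherits non-unit rules of {S, T, Z} → ScT | TfZ | ZT | c | cTZ | cj | f | jf.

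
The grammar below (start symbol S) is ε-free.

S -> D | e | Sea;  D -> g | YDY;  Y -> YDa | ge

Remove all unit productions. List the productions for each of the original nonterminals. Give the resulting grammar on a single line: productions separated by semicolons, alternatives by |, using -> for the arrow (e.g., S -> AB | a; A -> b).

Unit productions: S->D.
Unit pairs (A ⇒* B via units): (S,D).
S: inherits non-unit rules of {D, S} → Sea | YDY | e | g.
D: inherits non-unit rules of {D} → YDY | g.
Y: inherits non-unit rules of {Y} → YDa | ge.

S -> e | g | Sea | YDY; D -> g | YDY; Y -> ge | YDa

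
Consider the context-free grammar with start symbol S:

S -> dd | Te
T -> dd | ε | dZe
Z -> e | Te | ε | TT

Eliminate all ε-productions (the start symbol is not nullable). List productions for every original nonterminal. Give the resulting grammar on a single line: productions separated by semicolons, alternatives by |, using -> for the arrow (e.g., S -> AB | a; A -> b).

Nullable set: {T, Z}.
S -> Te: T nullable, giving Te | e.
Drop T -> ε.
T -> dZe: Z nullable, giving dZe | de.
Drop Z -> ε.
Z -> TT: T, T nullable, giving T | TT.
Z -> Te: T nullable, giving Te | e.
Unchanged (no nullable symbols): S -> dd; T -> dd; Z -> e.

S -> e | Te | dd; T -> dd | de | dZe; Z -> T | e | TT | Te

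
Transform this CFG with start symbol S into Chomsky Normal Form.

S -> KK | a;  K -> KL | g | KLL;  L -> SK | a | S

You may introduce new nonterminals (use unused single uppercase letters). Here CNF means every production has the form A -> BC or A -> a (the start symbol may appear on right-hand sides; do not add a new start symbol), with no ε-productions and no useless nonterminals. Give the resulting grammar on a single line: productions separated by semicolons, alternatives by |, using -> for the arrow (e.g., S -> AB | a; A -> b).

S -> a | KK; A -> LL; K -> g | KA | KL; L -> a | KK | SK

No ε-productions.
After unit-elimination: S -> a | KK; K -> g | KL | KLL; L -> a | KK | SK.
BIN: K -> KLL becomes K -> KA, A -> LL.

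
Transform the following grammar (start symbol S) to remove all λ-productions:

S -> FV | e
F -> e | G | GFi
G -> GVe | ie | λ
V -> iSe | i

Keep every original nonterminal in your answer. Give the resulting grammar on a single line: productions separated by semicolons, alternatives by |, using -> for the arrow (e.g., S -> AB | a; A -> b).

S -> V | e | FV; F -> G | e | i | Fi | Gi | GFi; G -> Ve | ie | GVe; V -> i | iSe

Nullable set: {F, G}.
S -> FV: F nullable, giving FV | V.
F -> G: G nullable, giving G.
F -> GFi: G, F nullable, giving Fi | GFi | Gi | i.
Drop G -> λ.
G -> GVe: G nullable, giving GVe | Ve.
Unchanged (no nullable symbols): S -> e; F -> e; G -> ie; V -> i; V -> iSe.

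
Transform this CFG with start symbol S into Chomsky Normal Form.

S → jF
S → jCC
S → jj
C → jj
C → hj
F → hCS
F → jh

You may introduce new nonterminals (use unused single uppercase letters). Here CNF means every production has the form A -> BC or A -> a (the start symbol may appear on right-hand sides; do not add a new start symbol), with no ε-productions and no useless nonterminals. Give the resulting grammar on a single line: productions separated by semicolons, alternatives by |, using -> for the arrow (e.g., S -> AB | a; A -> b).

No ε-productions.
No unit productions to eliminate.
TERM: introduce A -> h, B -> j and substitute in every rule of length ≥2.
BIN: F -> ACS becomes F -> AD, D -> CS; S -> BCC becomes S -> BE, E -> CC.

S -> BB | BE | BF; A -> h; B -> j; C -> AB | BB; D -> CS; E -> CC; F -> AD | BA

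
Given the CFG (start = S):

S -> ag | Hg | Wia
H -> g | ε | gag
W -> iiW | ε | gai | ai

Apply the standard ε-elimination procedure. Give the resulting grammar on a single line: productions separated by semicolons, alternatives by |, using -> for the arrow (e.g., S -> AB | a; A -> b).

Nullable set: {H, W}.
S -> Hg: H nullable, giving Hg | g.
S -> Wia: W nullable, giving Wia | ia.
Drop H -> ε.
Drop W -> ε.
W -> iiW: W nullable, giving ii | iiW.
Unchanged (no nullable symbols): S -> ag; H -> g; H -> gag; W -> ai; W -> gai.

S -> g | Hg | ag | ia | Wia; H -> g | gag; W -> ai | ii | gai | iiW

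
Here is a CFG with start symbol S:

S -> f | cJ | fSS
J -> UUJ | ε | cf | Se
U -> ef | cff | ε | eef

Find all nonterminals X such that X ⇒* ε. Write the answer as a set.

Directly nullable (have an ε-rule): {J, U}.
Not nullable: S — each has a terminal in every rule's right-hand side or depends on a non-nullable symbol.

{J, U}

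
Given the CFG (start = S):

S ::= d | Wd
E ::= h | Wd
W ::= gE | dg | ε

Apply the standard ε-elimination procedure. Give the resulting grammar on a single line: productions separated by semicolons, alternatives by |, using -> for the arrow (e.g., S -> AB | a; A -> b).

S -> d | Wd; E -> d | h | Wd; W -> dg | gE

Nullable set: {W}.
S -> Wd: W nullable, giving Wd | d.
E -> Wd: W nullable, giving Wd | d.
Drop W -> ε.
Unchanged (no nullable symbols): S -> d; E -> h; W -> dg; W -> gE.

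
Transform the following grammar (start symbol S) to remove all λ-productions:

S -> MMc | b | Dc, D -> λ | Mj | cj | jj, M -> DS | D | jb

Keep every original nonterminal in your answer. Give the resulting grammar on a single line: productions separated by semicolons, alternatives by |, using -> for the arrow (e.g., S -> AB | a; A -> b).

Nullable set: {D, M}.
S -> Dc: D nullable, giving Dc | c.
S -> MMc: M, M nullable, giving MMc | Mc | c.
Drop D -> λ.
D -> Mj: M nullable, giving Mj | j.
M -> D: D nullable, giving D.
M -> DS: D nullable, giving DS | S.
Unchanged (no nullable symbols): S -> b; D -> cj; D -> jj; M -> jb.

S -> b | c | Dc | Mc | MMc; D -> j | Mj | cj | jj; M -> D | S | DS | jb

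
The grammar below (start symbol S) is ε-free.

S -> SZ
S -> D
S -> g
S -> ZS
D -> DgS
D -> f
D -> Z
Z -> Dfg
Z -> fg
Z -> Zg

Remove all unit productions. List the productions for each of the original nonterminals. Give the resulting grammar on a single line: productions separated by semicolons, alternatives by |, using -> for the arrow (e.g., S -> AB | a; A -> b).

Unit productions: D->Z, S->D.
Unit pairs (A ⇒* B via units): (D,Z), (S,D), (S,Z).
S: inherits non-unit rules of {D, S, Z} → Dfg | DgS | SZ | ZS | Zg | f | fg | g.
D: inherits non-unit rules of {D, Z} → Dfg | DgS | Zg | f | fg.
Z: inherits non-unit rules of {Z} → Dfg | Zg | fg.

S -> f | g | SZ | ZS | Zg | fg | Dfg | DgS; D -> f | Zg | fg | Dfg | DgS; Z -> Zg | fg | Dfg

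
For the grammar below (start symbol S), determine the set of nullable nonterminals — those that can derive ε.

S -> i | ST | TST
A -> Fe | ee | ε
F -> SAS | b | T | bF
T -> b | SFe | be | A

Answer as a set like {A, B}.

Directly nullable (have an ε-rule): {A}.
T is nullable via T -> A (every symbol on the right is already known nullable).
F is nullable via F -> T (every symbol on the right is already known nullable).
Not nullable: S — each has a terminal in every rule's right-hand side or depends on a non-nullable symbol.

{A, F, T}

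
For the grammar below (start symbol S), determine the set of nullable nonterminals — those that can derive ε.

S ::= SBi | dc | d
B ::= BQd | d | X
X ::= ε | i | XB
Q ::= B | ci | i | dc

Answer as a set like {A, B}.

Directly nullable (have an ε-rule): {X}.
B is nullable via B -> X (every symbol on the right is already known nullable).
Q is nullable via Q -> B (every symbol on the right is already known nullable).
Not nullable: S — each has a terminal in every rule's right-hand side or depends on a non-nullable symbol.

{B, Q, X}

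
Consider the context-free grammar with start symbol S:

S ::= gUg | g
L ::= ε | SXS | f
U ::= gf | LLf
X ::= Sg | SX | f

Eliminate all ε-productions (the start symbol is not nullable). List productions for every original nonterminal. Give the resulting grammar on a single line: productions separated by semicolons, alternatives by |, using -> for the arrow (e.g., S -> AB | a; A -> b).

Nullable set: {L}.
Drop L -> ε.
U -> LLf: L, L nullable, giving LLf | Lf | f.
Unchanged (no nullable symbols): S -> g; S -> gUg; L -> SXS; L -> f; U -> gf; X -> SX; X -> Sg; X -> f.

S -> g | gUg; L -> f | SXS; U -> f | Lf | gf | LLf; X -> f | SX | Sg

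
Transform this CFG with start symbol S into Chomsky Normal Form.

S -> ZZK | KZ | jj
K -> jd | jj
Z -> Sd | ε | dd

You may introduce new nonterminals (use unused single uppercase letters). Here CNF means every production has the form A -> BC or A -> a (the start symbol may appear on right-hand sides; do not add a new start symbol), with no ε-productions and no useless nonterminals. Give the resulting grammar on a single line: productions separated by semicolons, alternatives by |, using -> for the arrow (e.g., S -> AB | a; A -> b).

S -> AA | AB | KZ | ZC | ZK; A -> j; B -> d; C -> ZK; K -> AA | AB; Z -> BB | SB

Nullable: {Z}; after ε-elimination: S -> K | KZ | ZK | jj | ZZK; K -> jd | jj; Z -> Sd | dd.
After unit-elimination: S -> KZ | ZK | jd | jj | ZZK; K -> jd | jj; Z -> Sd | dd.
TERM: introduce B -> d, A -> j and substitute in every rule of length ≥2.
BIN: S -> ZZK becomes S -> ZC, C -> ZK.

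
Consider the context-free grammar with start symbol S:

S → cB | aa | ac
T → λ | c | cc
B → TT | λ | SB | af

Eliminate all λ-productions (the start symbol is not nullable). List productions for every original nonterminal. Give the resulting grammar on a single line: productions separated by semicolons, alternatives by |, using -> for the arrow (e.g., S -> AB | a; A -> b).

S -> c | aa | ac | cB; B -> S | T | SB | TT | af; T -> c | cc

Nullable set: {B, T}.
S -> cB: B nullable, giving c | cB.
Drop B -> λ.
B -> SB: B nullable, giving S | SB.
B -> TT: T, T nullable, giving T | TT.
Drop T -> λ.
Unchanged (no nullable symbols): S -> aa; S -> ac; B -> af; T -> c; T -> cc.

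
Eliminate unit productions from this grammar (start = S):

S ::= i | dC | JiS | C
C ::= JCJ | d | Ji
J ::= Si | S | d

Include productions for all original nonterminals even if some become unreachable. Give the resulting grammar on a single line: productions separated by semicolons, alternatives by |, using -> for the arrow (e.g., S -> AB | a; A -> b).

Unit productions: J->S, S->C.
Unit pairs (A ⇒* B via units): (J,C), (J,S), (S,C).
S: inherits non-unit rules of {C, S} → JCJ | Ji | JiS | d | dC | i.
C: inherits non-unit rules of {C} → JCJ | Ji | d.
J: inherits non-unit rules of {C, J, S} → JCJ | Ji | JiS | Si | d | dC | i.

S -> d | i | Ji | dC | JCJ | JiS; C -> d | Ji | JCJ; J -> d | i | Ji | Si | dC | JCJ | JiS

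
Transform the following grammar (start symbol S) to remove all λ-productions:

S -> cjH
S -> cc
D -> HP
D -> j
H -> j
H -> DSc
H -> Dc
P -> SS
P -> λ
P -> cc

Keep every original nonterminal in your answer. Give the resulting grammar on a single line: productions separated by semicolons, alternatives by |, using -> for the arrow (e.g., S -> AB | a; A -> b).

Nullable set: {P}.
D -> HP: P nullable, giving H | HP.
Drop P -> λ.
Unchanged (no nullable symbols): S -> cc; S -> cjH; D -> j; H -> DSc; H -> Dc; H -> j; P -> SS; P -> cc.

S -> cc | cjH; D -> H | j | HP; H -> j | Dc | DSc; P -> SS | cc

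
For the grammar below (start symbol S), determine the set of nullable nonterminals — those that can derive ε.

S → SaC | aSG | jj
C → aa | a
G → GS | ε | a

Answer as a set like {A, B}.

Directly nullable (have an ε-rule): {G}.
Not nullable: C, S — each has a terminal in every rule's right-hand side or depends on a non-nullable symbol.

{G}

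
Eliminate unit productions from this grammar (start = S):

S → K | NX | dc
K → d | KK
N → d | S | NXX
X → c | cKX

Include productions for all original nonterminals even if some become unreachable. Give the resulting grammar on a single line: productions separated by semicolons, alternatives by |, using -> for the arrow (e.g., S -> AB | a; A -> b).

Unit productions: N->S, S->K.
Unit pairs (A ⇒* B via units): (N,K), (N,S), (S,K).
S: inherits non-unit rules of {K, S} → KK | NX | d | dc.
K: inherits non-unit rules of {K} → KK | d.
N: inherits non-unit rules of {K, N, S} → KK | NX | NXX | d | dc.
X: inherits non-unit rules of {X} → c | cKX.

S -> d | KK | NX | dc; K -> d | KK; N -> d | KK | NX | dc | NXX; X -> c | cKX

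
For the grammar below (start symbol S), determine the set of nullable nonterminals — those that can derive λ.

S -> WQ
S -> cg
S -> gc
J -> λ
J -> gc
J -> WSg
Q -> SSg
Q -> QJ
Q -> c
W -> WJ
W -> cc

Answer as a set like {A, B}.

{J}

Directly nullable (have an ε-rule): {J}.
Not nullable: Q, S, W — each has a terminal in every rule's right-hand side or depends on a non-nullable symbol.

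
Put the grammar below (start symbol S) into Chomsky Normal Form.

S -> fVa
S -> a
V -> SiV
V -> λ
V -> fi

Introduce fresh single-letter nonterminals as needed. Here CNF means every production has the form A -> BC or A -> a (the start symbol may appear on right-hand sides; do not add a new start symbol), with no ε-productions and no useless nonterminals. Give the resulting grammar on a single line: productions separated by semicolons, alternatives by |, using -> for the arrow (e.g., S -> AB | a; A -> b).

Nullable: {V}; after ε-elimination: S -> a | fa | fVa; V -> Si | fi | SiV.
No unit productions to eliminate.
TERM: introduce B -> a, A -> f, C -> i and substitute in every rule of length ≥2.
BIN: S -> AVB becomes S -> AD, D -> VB; V -> SCV becomes V -> SE, E -> CV.

S -> a | AB | AD; A -> f; B -> a; C -> i; D -> VB; E -> CV; V -> AC | SC | SE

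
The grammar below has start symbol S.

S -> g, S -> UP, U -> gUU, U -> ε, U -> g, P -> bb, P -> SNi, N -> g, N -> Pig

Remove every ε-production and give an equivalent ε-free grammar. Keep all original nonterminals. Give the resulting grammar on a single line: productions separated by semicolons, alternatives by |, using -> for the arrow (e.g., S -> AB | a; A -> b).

S -> P | g | UP; N -> g | Pig; P -> bb | SNi; U -> g | gU | gUU

Nullable set: {U}.
S -> UP: U nullable, giving P | UP.
Drop U -> ε.
U -> gUU: U, U nullable, giving g | gU | gUU.
Unchanged (no nullable symbols): S -> g; N -> Pig; N -> g; P -> SNi; P -> bb; U -> g.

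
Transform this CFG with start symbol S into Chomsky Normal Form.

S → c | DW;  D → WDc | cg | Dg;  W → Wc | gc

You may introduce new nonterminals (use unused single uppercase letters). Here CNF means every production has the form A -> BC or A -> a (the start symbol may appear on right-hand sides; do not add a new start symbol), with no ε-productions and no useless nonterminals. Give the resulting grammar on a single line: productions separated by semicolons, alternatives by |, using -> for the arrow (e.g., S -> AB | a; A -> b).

No ε-productions.
No unit productions to eliminate.
TERM: introduce B -> c, A -> g and substitute in every rule of length ≥2.
BIN: D -> WDB becomes D -> WC, C -> DB.

S -> c | DW; A -> g; B -> c; C -> DB; D -> BA | DA | WC; W -> AB | WB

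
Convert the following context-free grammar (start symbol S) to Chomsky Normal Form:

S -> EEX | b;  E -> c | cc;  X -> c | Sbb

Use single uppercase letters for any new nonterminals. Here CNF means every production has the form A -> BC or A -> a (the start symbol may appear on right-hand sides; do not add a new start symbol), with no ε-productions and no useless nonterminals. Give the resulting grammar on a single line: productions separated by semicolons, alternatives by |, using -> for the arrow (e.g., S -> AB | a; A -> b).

No ε-productions.
No unit productions to eliminate.
TERM: introduce B -> b, A -> c and substitute in every rule of length ≥2.
BIN: S -> EEX becomes S -> EC, C -> EX; X -> SBB becomes X -> SD, D -> BB.

S -> b | EC; A -> c; B -> b; C -> EX; D -> BB; E -> c | AA; X -> c | SD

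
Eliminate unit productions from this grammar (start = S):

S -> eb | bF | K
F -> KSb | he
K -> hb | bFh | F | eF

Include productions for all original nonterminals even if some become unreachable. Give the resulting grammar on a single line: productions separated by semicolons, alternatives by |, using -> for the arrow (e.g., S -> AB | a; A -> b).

S -> bF | eF | eb | hb | he | KSb | bFh; F -> he | KSb; K -> eF | hb | he | KSb | bFh

Unit productions: K->F, S->K.
Unit pairs (A ⇒* B via units): (K,F), (S,F), (S,K).
S: inherits non-unit rules of {F, K, S} → KSb | bF | bFh | eF | eb | hb | he.
F: inherits non-unit rules of {F} → KSb | he.
K: inherits non-unit rules of {F, K} → KSb | bFh | eF | hb | he.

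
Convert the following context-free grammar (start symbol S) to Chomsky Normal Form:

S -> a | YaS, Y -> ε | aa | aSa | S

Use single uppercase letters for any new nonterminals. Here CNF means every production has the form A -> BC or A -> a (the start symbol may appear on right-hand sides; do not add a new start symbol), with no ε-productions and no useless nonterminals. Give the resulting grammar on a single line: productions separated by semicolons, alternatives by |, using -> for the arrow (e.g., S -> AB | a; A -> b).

Nullable: {Y}; after ε-elimination: S -> a | aS | YaS; Y -> S | aa | aSa.
After unit-elimination: S -> a | aS | YaS; Y -> a | aS | aa | YaS | aSa.
TERM: introduce A -> a and substitute in every rule of length ≥2.
BIN: S -> YAS becomes S -> YB, B -> AS; Y -> ASA becomes Y -> AC, C -> SA; Y -> YAS becomes Y -> YD, D -> AS.

S -> a | AS | YB; A -> a; B -> AS; C -> SA; D -> AS; Y -> a | AA | AC | AS | YD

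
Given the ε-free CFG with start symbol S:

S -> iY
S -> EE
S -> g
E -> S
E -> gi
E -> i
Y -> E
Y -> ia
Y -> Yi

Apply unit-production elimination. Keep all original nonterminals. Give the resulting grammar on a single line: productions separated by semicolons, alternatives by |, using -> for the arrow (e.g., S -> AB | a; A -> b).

Unit productions: E->S, Y->E.
Unit pairs (A ⇒* B via units): (E,S), (Y,E), (Y,S).
S: inherits non-unit rules of {S} → EE | g | iY.
E: inherits non-unit rules of {E, S} → EE | g | gi | i | iY.
Y: inherits non-unit rules of {E, S, Y} → EE | Yi | g | gi | i | iY | ia.

S -> g | EE | iY; E -> g | i | EE | gi | iY; Y -> g | i | EE | Yi | gi | iY | ia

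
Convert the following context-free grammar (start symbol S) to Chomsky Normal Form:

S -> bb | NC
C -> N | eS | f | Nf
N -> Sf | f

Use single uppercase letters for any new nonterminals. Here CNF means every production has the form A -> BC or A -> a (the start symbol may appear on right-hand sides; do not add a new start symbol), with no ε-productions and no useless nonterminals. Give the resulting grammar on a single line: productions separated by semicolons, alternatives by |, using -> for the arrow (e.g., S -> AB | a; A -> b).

S -> DD | NC; A -> f; B -> e; C -> f | BS | NA | SA; D -> b; N -> f | SA

No ε-productions.
After unit-elimination: S -> NC | bb; C -> f | Nf | Sf | eS; N -> f | Sf.
TERM: introduce D -> b, B -> e, A -> f and substitute in every rule of length ≥2.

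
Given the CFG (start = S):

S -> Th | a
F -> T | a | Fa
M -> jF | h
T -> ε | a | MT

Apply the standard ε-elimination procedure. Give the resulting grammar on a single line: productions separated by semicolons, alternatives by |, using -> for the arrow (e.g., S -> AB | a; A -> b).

S -> a | h | Th; F -> T | a | Fa; M -> h | j | jF; T -> M | a | MT

Nullable set: {F, T}.
S -> Th: T nullable, giving Th | h.
F -> Fa: F nullable, giving Fa | a.
F -> T: T nullable, giving T.
M -> jF: F nullable, giving j | jF.
Drop T -> ε.
T -> MT: T nullable, giving M | MT.
Unchanged (no nullable symbols): S -> a; F -> a; M -> h; T -> a.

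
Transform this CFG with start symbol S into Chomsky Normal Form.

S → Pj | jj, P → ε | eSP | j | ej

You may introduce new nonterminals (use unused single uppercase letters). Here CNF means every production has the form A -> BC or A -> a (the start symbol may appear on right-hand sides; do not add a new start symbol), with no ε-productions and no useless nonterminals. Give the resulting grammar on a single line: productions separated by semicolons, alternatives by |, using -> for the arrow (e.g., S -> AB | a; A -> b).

Nullable: {P}; after ε-elimination: S -> j | Pj | jj; P -> j | eS | ej | eSP.
No unit productions to eliminate.
TERM: introduce A -> e, B -> j and substitute in every rule of length ≥2.
BIN: P -> ASP becomes P -> AC, C -> SP.

S -> j | BB | PB; A -> e; B -> j; C -> SP; P -> j | AB | AC | AS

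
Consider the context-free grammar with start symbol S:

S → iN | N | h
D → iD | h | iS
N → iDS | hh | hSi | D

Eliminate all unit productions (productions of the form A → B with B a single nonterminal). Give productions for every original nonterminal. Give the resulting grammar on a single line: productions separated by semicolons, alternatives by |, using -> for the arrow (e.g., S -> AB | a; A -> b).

S -> h | hh | iD | iN | iS | hSi | iDS; D -> h | iD | iS; N -> h | hh | iD | iS | hSi | iDS

Unit productions: N->D, S->N.
Unit pairs (A ⇒* B via units): (N,D), (S,D), (S,N).
S: inherits non-unit rules of {D, N, S} → h | hSi | hh | iD | iDS | iN | iS.
D: inherits non-unit rules of {D} → h | iD | iS.
N: inherits non-unit rules of {D, N} → h | hSi | hh | iD | iDS | iS.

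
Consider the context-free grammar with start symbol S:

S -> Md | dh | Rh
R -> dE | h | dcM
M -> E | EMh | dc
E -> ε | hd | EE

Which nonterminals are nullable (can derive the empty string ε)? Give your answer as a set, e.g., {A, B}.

{E, M}

Directly nullable (have an ε-rule): {E}.
M is nullable via M -> E (every symbol on the right is already known nullable).
Not nullable: R, S — each has a terminal in every rule's right-hand side or depends on a non-nullable symbol.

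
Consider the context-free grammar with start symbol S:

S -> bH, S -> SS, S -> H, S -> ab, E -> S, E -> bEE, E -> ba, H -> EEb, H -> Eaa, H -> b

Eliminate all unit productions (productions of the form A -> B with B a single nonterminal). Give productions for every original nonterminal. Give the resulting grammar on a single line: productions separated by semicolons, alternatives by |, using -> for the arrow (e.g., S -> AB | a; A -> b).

S -> b | SS | ab | bH | EEb | Eaa; E -> b | SS | ab | bH | ba | EEb | Eaa | bEE; H -> b | EEb | Eaa

Unit productions: E->S, S->H.
Unit pairs (A ⇒* B via units): (E,H), (E,S), (S,H).
S: inherits non-unit rules of {H, S} → EEb | Eaa | SS | ab | b | bH.
E: inherits non-unit rules of {E, H, S} → EEb | Eaa | SS | ab | b | bEE | bH | ba.
H: inherits non-unit rules of {H} → EEb | Eaa | b.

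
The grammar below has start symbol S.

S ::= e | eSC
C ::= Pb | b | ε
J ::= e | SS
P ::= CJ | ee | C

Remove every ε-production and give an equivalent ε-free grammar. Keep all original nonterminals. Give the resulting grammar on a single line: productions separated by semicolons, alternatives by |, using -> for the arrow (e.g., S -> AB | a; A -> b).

S -> e | eS | eSC; C -> b | Pb; J -> e | SS; P -> C | J | CJ | ee

Nullable set: {C, P}.
S -> eSC: C nullable, giving eS | eSC.
Drop C -> ε.
C -> Pb: P nullable, giving Pb | b.
P -> C: C nullable, giving C.
P -> CJ: C nullable, giving CJ | J.
Unchanged (no nullable symbols): S -> e; C -> b; J -> SS; J -> e; P -> ee.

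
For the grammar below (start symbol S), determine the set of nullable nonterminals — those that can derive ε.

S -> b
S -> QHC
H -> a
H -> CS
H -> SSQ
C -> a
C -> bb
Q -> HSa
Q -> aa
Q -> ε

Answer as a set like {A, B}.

Directly nullable (have an ε-rule): {Q}.
Not nullable: C, H, S — each has a terminal in every rule's right-hand side or depends on a non-nullable symbol.

{Q}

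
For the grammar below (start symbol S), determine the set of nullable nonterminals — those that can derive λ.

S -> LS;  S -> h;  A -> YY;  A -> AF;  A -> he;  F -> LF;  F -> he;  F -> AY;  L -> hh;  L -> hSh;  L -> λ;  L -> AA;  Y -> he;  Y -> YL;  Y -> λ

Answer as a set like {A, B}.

Directly nullable (have an ε-rule): {L, Y}.
A is nullable via A -> YY (every symbol on the right is already known nullable).
F is nullable via F -> AY (every symbol on the right is already known nullable).
Not nullable: S — each has a terminal in every rule's right-hand side or depends on a non-nullable symbol.

{A, F, L, Y}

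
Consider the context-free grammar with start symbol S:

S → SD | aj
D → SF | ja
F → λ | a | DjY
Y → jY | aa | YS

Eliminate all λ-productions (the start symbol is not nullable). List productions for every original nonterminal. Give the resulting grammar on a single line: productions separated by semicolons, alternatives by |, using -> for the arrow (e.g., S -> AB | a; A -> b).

Nullable set: {F}.
D -> SF: F nullable, giving S | SF.
Drop F -> λ.
Unchanged (no nullable symbols): S -> SD; S -> aj; D -> ja; F -> DjY; F -> a; Y -> YS; Y -> aa; Y -> jY.

S -> SD | aj; D -> S | SF | ja; F -> a | DjY; Y -> YS | aa | jY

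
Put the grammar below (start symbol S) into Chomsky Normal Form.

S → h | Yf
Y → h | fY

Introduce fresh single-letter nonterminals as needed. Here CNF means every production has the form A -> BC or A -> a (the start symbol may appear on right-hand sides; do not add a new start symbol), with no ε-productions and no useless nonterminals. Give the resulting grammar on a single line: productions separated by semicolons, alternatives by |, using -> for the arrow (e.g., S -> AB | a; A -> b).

No ε-productions.
No unit productions to eliminate.
TERM: introduce A -> f and substitute in every rule of length ≥2.

S -> h | YA; A -> f; Y -> h | AY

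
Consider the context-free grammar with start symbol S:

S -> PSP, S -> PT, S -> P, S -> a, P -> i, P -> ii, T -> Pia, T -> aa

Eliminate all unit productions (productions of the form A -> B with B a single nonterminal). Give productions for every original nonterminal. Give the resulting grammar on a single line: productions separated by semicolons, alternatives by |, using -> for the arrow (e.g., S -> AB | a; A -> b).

Unit productions: S->P.
Unit pairs (A ⇒* B via units): (S,P).
S: inherits non-unit rules of {P, S} → PSP | PT | a | i | ii.
P: inherits non-unit rules of {P} → i | ii.
T: inherits non-unit rules of {T} → Pia | aa.

S -> a | i | PT | ii | PSP; P -> i | ii; T -> aa | Pia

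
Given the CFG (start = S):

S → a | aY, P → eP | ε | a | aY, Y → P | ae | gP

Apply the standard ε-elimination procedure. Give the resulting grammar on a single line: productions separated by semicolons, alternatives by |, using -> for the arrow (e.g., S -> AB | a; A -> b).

Nullable set: {P, Y}.
S -> aY: Y nullable, giving a | aY.
Drop P -> ε.
P -> aY: Y nullable, giving a | aY.
P -> eP: P nullable, giving e | eP.
Y -> P: P nullable, giving P.
Y -> gP: P nullable, giving g | gP.
Unchanged (no nullable symbols): S -> a; P -> a; Y -> ae.

S -> a | aY; P -> a | e | aY | eP; Y -> P | g | ae | gP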